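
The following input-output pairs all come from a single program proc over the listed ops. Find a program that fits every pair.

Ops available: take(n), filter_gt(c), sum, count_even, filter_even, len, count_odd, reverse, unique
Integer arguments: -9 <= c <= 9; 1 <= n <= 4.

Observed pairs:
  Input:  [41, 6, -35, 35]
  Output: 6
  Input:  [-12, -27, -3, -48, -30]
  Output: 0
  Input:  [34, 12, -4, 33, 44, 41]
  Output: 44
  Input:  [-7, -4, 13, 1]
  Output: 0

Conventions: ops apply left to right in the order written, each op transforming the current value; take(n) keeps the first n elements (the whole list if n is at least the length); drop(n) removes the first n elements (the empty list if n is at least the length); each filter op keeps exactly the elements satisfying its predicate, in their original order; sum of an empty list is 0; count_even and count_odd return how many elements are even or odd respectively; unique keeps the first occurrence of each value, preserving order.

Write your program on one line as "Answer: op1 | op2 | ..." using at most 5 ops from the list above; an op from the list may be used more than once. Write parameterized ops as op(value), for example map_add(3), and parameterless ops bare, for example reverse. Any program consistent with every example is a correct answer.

filter_gt(-1) | reverse | take(3) | filter_even | sum

Check, running the answer program on each example:
  [41, 6, -35, 35] -> [41, 6, 35] -> [35, 6, 41] -> [35, 6, 41] -> [6] -> 6
  [-12, -27, -3, -48, -30] -> [] -> [] -> [] -> [] -> 0
  [34, 12, -4, 33, 44, 41] -> [34, 12, 33, 44, 41] -> [41, 44, 33, 12, 34] -> [41, 44, 33] -> [44] -> 44
  [-7, -4, 13, 1] -> [13, 1] -> [1, 13] -> [1, 13] -> [] -> 0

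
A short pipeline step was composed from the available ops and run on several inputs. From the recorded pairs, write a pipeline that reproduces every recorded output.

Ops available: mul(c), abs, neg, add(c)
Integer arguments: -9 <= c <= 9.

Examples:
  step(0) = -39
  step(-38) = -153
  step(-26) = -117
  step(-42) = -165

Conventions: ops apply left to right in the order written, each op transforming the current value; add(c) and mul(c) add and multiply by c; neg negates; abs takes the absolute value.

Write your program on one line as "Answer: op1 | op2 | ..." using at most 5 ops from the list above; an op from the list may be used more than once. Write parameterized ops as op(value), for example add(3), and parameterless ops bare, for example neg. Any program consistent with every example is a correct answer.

add(-9) | add(-4) | neg | mul(3) | neg

Check, running the answer program on each example:
  0 -> -9 -> -13 -> 13 -> 39 -> -39
  -38 -> -47 -> -51 -> 51 -> 153 -> -153
  -26 -> -35 -> -39 -> 39 -> 117 -> -117
  -42 -> -51 -> -55 -> 55 -> 165 -> -165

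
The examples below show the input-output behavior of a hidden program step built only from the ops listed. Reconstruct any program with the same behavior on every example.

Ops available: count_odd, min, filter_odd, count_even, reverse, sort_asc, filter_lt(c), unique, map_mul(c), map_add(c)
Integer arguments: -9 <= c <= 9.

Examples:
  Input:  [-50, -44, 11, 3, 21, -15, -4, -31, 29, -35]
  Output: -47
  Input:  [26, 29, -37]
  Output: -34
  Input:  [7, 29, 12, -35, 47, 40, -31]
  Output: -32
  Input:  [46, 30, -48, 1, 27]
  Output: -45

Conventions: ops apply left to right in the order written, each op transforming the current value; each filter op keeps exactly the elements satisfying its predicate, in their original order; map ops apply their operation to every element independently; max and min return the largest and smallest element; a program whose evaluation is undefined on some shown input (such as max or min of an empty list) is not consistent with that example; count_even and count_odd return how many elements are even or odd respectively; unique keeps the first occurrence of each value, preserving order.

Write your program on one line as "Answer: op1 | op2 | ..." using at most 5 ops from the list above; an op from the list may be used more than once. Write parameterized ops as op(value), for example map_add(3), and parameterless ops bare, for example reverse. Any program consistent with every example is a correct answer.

map_add(3) | reverse | sort_asc | min

Check, running the answer program on each example:
  [-50, -44, 11, 3, 21, -15, -4, -31, 29, -35] -> [-47, -41, 14, 6, 24, -12, -1, -28, 32, -32] -> [-32, 32, -28, -1, -12, 24, 6, 14, -41, -47] -> [-47, -41, -32, -28, -12, -1, 6, 14, 24, 32] -> -47
  [26, 29, -37] -> [29, 32, -34] -> [-34, 32, 29] -> [-34, 29, 32] -> -34
  [7, 29, 12, -35, 47, 40, -31] -> [10, 32, 15, -32, 50, 43, -28] -> [-28, 43, 50, -32, 15, 32, 10] -> [-32, -28, 10, 15, 32, 43, 50] -> -32
  [46, 30, -48, 1, 27] -> [49, 33, -45, 4, 30] -> [30, 4, -45, 33, 49] -> [-45, 4, 30, 33, 49] -> -45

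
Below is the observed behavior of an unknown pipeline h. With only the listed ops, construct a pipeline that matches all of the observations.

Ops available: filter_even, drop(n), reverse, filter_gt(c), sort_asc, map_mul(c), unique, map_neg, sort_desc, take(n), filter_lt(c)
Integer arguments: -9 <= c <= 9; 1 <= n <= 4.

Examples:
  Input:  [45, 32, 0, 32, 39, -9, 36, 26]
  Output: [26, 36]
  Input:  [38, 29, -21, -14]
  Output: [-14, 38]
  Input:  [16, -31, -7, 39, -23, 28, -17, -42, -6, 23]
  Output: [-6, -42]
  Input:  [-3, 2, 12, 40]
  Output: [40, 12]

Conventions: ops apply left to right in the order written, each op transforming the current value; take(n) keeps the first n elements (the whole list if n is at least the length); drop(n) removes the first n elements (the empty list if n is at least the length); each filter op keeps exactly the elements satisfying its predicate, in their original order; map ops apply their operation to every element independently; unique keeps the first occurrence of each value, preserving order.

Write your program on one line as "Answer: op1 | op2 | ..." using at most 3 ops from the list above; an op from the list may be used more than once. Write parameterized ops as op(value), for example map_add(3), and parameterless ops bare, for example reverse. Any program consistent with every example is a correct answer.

filter_even | reverse | take(2)

Check, running the answer program on each example:
  [45, 32, 0, 32, 39, -9, 36, 26] -> [32, 0, 32, 36, 26] -> [26, 36, 32, 0, 32] -> [26, 36]
  [38, 29, -21, -14] -> [38, -14] -> [-14, 38] -> [-14, 38]
  [16, -31, -7, 39, -23, 28, -17, -42, -6, 23] -> [16, 28, -42, -6] -> [-6, -42, 28, 16] -> [-6, -42]
  [-3, 2, 12, 40] -> [2, 12, 40] -> [40, 12, 2] -> [40, 12]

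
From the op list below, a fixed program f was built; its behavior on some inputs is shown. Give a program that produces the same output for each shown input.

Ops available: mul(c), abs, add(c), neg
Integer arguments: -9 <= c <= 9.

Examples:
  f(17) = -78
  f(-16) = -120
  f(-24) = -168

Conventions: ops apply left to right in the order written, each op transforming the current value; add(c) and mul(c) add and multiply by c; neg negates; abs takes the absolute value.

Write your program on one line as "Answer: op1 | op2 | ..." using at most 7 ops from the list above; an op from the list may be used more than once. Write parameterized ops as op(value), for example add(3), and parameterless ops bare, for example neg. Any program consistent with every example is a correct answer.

add(-4) | neg | mul(-6) | neg | abs | neg

Check, running the answer program on each example:
  17 -> 13 -> -13 -> 78 -> -78 -> 78 -> -78
  -16 -> -20 -> 20 -> -120 -> 120 -> 120 -> -120
  -24 -> -28 -> 28 -> -168 -> 168 -> 168 -> -168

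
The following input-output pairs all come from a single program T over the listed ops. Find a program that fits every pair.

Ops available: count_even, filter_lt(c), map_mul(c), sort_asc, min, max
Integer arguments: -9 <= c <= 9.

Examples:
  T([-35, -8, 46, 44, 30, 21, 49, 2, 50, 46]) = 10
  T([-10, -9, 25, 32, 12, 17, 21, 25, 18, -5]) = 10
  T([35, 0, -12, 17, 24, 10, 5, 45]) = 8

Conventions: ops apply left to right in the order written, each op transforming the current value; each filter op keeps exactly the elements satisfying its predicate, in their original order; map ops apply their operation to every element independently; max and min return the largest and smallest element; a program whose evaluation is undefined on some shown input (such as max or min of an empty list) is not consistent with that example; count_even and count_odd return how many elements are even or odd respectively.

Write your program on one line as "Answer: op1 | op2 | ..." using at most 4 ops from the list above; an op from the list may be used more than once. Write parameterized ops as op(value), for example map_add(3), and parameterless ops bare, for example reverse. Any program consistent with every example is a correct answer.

map_mul(2) | map_mul(-5) | count_even

Check, running the answer program on each example:
  [-35, -8, 46, 44, 30, 21, 49, 2, 50, 46] -> [-70, -16, 92, 88, 60, 42, 98, 4, 100, 92] -> [350, 80, -460, -440, -300, -210, -490, -20, -500, -460] -> 10
  [-10, -9, 25, 32, 12, 17, 21, 25, 18, -5] -> [-20, -18, 50, 64, 24, 34, 42, 50, 36, -10] -> [100, 90, -250, -320, -120, -170, -210, -250, -180, 50] -> 10
  [35, 0, -12, 17, 24, 10, 5, 45] -> [70, 0, -24, 34, 48, 20, 10, 90] -> [-350, 0, 120, -170, -240, -100, -50, -450] -> 8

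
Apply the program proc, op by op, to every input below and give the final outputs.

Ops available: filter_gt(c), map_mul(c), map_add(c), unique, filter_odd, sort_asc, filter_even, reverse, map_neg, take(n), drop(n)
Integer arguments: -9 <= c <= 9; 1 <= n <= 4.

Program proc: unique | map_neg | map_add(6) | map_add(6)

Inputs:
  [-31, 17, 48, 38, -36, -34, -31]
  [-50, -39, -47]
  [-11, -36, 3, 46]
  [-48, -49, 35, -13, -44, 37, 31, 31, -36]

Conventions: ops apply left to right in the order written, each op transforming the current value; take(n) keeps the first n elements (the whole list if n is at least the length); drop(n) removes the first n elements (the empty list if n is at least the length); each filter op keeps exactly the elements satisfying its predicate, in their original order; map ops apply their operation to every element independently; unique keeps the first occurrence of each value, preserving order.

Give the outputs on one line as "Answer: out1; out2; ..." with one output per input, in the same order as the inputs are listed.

Execution, op by op:
  [-31, 17, 48, 38, -36, -34, -31] -> [-31, 17, 48, 38, -36, -34] -> [31, -17, -48, -38, 36, 34] -> [37, -11, -42, -32, 42, 40] -> [43, -5, -36, -26, 48, 46]
  [-50, -39, -47] -> [-50, -39, -47] -> [50, 39, 47] -> [56, 45, 53] -> [62, 51, 59]
  [-11, -36, 3, 46] -> [-11, -36, 3, 46] -> [11, 36, -3, -46] -> [17, 42, 3, -40] -> [23, 48, 9, -34]
  [-48, -49, 35, -13, -44, 37, 31, 31, -36] -> [-48, -49, 35, -13, -44, 37, 31, -36] -> [48, 49, -35, 13, 44, -37, -31, 36] -> [54, 55, -29, 19, 50, -31, -25, 42] -> [60, 61, -23, 25, 56, -25, -19, 48]

[43, -5, -36, -26, 48, 46]; [62, 51, 59]; [23, 48, 9, -34]; [60, 61, -23, 25, 56, -25, -19, 48]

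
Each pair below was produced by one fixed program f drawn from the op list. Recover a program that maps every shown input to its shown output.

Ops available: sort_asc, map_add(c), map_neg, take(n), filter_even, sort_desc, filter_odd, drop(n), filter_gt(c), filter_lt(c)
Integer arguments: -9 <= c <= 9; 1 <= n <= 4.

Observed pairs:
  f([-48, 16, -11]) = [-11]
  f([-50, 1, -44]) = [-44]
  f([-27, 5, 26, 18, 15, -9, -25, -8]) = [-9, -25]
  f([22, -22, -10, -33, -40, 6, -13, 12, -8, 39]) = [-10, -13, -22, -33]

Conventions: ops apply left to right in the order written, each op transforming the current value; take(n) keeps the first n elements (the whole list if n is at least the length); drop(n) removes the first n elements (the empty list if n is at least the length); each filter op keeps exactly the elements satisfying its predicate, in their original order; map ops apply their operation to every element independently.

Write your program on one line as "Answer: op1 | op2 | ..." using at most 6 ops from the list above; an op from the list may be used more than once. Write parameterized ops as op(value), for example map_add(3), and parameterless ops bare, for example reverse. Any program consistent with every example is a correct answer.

drop(1) | filter_lt(-8) | sort_asc | sort_desc | take(4)

Check, running the answer program on each example:
  [-48, 16, -11] -> [16, -11] -> [-11] -> [-11] -> [-11] -> [-11]
  [-50, 1, -44] -> [1, -44] -> [-44] -> [-44] -> [-44] -> [-44]
  [-27, 5, 26, 18, 15, -9, -25, -8] -> [5, 26, 18, 15, -9, -25, -8] -> [-9, -25] -> [-25, -9] -> [-9, -25] -> [-9, -25]
  [22, -22, -10, -33, -40, 6, -13, 12, -8, 39] -> [-22, -10, -33, -40, 6, -13, 12, -8, 39] -> [-22, -10, -33, -40, -13] -> [-40, -33, -22, -13, -10] -> [-10, -13, -22, -33, -40] -> [-10, -13, -22, -33]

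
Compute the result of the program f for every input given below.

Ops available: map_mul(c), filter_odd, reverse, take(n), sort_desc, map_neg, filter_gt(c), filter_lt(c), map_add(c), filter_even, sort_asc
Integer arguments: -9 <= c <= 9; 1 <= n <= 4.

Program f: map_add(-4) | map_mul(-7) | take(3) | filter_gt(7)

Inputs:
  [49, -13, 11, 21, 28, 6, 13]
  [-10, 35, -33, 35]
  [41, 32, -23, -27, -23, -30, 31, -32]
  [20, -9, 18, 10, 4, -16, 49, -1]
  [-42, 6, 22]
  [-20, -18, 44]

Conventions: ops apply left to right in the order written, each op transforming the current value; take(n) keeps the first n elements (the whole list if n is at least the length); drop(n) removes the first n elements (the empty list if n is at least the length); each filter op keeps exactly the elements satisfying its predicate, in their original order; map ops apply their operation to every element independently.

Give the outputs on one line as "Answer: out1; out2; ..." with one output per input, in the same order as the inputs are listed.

[119]; [98, 259]; [189]; [91]; [322]; [168, 154]

Execution, op by op:
  [49, -13, 11, 21, 28, 6, 13] -> [45, -17, 7, 17, 24, 2, 9] -> [-315, 119, -49, -119, -168, -14, -63] -> [-315, 119, -49] -> [119]
  [-10, 35, -33, 35] -> [-14, 31, -37, 31] -> [98, -217, 259, -217] -> [98, -217, 259] -> [98, 259]
  [41, 32, -23, -27, -23, -30, 31, -32] -> [37, 28, -27, -31, -27, -34, 27, -36] -> [-259, -196, 189, 217, 189, 238, -189, 252] -> [-259, -196, 189] -> [189]
  [20, -9, 18, 10, 4, -16, 49, -1] -> [16, -13, 14, 6, 0, -20, 45, -5] -> [-112, 91, -98, -42, 0, 140, -315, 35] -> [-112, 91, -98] -> [91]
  [-42, 6, 22] -> [-46, 2, 18] -> [322, -14, -126] -> [322, -14, -126] -> [322]
  [-20, -18, 44] -> [-24, -22, 40] -> [168, 154, -280] -> [168, 154, -280] -> [168, 154]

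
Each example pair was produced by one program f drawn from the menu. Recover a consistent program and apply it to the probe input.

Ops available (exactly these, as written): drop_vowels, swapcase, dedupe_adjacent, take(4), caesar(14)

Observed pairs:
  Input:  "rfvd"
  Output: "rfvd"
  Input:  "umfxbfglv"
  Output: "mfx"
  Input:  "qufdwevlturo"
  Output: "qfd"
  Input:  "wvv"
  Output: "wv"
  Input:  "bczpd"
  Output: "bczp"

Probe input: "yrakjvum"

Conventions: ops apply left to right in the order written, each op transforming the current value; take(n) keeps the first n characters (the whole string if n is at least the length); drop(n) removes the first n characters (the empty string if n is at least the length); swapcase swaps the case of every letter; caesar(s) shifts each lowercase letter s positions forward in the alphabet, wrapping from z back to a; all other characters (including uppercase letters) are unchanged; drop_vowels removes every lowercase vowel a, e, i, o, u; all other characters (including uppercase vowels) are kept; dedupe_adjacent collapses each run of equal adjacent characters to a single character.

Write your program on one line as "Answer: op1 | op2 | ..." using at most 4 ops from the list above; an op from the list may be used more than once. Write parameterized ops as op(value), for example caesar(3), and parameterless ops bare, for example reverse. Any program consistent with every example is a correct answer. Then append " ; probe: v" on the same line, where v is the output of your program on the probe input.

take(4) | dedupe_adjacent | drop_vowels ; probe: "yrk"

Check, running the answer program on each example:
  "rfvd" -> "rfvd" -> "rfvd" -> "rfvd"
  "umfxbfglv" -> "umfx" -> "umfx" -> "mfx"
  "qufdwevlturo" -> "qufd" -> "qufd" -> "qfd"
  "wvv" -> "wvv" -> "wv" -> "wv"
  "bczpd" -> "bczp" -> "bczp" -> "bczp"
  probe: "yrakjvum" -> "yrak" -> "yrak" -> "yrk"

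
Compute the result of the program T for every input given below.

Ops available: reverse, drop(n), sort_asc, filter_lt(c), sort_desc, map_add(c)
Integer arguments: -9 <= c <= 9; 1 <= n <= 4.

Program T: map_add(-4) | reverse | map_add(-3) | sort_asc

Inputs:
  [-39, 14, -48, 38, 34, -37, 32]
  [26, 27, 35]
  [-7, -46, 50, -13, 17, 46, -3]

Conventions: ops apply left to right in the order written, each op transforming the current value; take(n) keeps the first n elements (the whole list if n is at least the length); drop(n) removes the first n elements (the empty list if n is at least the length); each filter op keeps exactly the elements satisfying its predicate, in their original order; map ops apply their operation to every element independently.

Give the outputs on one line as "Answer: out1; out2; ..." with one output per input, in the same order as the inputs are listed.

Execution, op by op:
  [-39, 14, -48, 38, 34, -37, 32] -> [-43, 10, -52, 34, 30, -41, 28] -> [28, -41, 30, 34, -52, 10, -43] -> [25, -44, 27, 31, -55, 7, -46] -> [-55, -46, -44, 7, 25, 27, 31]
  [26, 27, 35] -> [22, 23, 31] -> [31, 23, 22] -> [28, 20, 19] -> [19, 20, 28]
  [-7, -46, 50, -13, 17, 46, -3] -> [-11, -50, 46, -17, 13, 42, -7] -> [-7, 42, 13, -17, 46, -50, -11] -> [-10, 39, 10, -20, 43, -53, -14] -> [-53, -20, -14, -10, 10, 39, 43]

[-55, -46, -44, 7, 25, 27, 31]; [19, 20, 28]; [-53, -20, -14, -10, 10, 39, 43]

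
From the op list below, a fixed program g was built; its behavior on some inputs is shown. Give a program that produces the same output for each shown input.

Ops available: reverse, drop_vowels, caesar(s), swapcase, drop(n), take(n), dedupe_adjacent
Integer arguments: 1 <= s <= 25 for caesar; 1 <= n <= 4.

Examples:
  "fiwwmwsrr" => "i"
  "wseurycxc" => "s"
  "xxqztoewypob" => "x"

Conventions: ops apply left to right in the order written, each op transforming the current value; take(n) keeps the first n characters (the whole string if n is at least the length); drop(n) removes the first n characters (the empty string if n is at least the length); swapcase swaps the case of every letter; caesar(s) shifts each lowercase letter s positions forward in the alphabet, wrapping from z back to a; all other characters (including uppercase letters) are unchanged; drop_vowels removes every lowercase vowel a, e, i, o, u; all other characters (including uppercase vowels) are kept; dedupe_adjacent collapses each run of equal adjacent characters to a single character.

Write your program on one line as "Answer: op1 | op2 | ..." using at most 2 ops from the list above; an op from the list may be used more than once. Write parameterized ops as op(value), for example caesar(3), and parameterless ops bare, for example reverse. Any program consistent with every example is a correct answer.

drop(1) | take(1)

Check, running the answer program on each example:
  "fiwwmwsrr" -> "iwwmwsrr" -> "i"
  "wseurycxc" -> "seurycxc" -> "s"
  "xxqztoewypob" -> "xqztoewypob" -> "x"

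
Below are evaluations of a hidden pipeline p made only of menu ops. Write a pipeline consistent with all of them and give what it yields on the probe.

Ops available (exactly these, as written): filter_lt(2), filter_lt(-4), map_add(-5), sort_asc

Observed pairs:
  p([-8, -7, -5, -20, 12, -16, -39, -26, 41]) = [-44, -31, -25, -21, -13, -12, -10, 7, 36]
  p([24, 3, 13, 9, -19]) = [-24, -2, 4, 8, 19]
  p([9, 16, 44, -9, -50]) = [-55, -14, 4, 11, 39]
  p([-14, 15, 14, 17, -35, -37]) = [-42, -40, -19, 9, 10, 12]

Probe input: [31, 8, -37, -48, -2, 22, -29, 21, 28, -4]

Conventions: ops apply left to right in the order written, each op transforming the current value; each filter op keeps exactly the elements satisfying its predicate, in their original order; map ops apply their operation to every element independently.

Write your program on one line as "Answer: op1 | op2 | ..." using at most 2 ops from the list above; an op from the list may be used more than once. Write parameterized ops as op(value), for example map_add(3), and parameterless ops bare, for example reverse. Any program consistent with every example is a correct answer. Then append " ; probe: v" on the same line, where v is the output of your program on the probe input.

sort_asc | map_add(-5) ; probe: [-53, -42, -34, -9, -7, 3, 16, 17, 23, 26]

Check, running the answer program on each example:
  [-8, -7, -5, -20, 12, -16, -39, -26, 41] -> [-39, -26, -20, -16, -8, -7, -5, 12, 41] -> [-44, -31, -25, -21, -13, -12, -10, 7, 36]
  [24, 3, 13, 9, -19] -> [-19, 3, 9, 13, 24] -> [-24, -2, 4, 8, 19]
  [9, 16, 44, -9, -50] -> [-50, -9, 9, 16, 44] -> [-55, -14, 4, 11, 39]
  [-14, 15, 14, 17, -35, -37] -> [-37, -35, -14, 14, 15, 17] -> [-42, -40, -19, 9, 10, 12]
  probe: [31, 8, -37, -48, -2, 22, -29, 21, 28, -4] -> [-48, -37, -29, -4, -2, 8, 21, 22, 28, 31] -> [-53, -42, -34, -9, -7, 3, 16, 17, 23, 26]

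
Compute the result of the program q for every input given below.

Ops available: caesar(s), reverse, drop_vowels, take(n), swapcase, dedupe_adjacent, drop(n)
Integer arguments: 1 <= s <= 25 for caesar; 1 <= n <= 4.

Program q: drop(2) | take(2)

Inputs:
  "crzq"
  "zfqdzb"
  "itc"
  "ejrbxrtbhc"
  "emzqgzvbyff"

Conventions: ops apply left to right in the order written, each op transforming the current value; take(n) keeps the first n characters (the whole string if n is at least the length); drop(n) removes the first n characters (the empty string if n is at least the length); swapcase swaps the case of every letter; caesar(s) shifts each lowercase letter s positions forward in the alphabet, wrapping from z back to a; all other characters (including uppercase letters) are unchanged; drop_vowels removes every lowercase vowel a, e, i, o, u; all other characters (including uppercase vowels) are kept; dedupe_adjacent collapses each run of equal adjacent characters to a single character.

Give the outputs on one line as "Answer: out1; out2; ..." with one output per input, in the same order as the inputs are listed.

"zq"; "qd"; "c"; "rb"; "zq"

Execution, op by op:
  "crzq" -> "zq" -> "zq"
  "zfqdzb" -> "qdzb" -> "qd"
  "itc" -> "c" -> "c"
  "ejrbxrtbhc" -> "rbxrtbhc" -> "rb"
  "emzqgzvbyff" -> "zqgzvbyff" -> "zq"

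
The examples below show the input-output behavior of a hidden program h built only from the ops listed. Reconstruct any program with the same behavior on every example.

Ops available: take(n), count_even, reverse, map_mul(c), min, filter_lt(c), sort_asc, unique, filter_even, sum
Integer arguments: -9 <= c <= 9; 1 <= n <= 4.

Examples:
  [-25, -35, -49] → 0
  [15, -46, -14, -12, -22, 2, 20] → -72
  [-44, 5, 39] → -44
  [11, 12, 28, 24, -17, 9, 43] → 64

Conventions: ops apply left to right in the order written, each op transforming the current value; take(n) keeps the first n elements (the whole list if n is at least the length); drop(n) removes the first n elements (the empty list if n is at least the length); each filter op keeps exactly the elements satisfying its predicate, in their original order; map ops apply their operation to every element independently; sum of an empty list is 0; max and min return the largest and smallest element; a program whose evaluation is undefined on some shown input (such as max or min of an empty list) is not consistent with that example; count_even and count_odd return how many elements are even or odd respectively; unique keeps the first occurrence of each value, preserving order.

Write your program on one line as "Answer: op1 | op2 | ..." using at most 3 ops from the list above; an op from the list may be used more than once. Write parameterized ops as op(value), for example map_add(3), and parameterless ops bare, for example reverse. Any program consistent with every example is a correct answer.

filter_even | sum

Check, running the answer program on each example:
  [-25, -35, -49] -> [] -> 0
  [15, -46, -14, -12, -22, 2, 20] -> [-46, -14, -12, -22, 2, 20] -> -72
  [-44, 5, 39] -> [-44] -> -44
  [11, 12, 28, 24, -17, 9, 43] -> [12, 28, 24] -> 64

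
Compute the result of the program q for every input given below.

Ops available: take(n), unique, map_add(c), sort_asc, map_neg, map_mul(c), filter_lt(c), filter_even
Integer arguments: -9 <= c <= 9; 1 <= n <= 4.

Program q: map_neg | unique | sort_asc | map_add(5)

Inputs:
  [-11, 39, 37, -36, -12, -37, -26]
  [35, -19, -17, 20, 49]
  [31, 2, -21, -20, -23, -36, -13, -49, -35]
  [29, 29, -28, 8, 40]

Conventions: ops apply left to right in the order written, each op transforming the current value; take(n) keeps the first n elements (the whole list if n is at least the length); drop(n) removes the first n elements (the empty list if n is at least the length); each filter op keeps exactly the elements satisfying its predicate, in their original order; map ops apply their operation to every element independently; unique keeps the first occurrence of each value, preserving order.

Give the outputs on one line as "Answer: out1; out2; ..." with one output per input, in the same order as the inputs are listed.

Execution, op by op:
  [-11, 39, 37, -36, -12, -37, -26] -> [11, -39, -37, 36, 12, 37, 26] -> [11, -39, -37, 36, 12, 37, 26] -> [-39, -37, 11, 12, 26, 36, 37] -> [-34, -32, 16, 17, 31, 41, 42]
  [35, -19, -17, 20, 49] -> [-35, 19, 17, -20, -49] -> [-35, 19, 17, -20, -49] -> [-49, -35, -20, 17, 19] -> [-44, -30, -15, 22, 24]
  [31, 2, -21, -20, -23, -36, -13, -49, -35] -> [-31, -2, 21, 20, 23, 36, 13, 49, 35] -> [-31, -2, 21, 20, 23, 36, 13, 49, 35] -> [-31, -2, 13, 20, 21, 23, 35, 36, 49] -> [-26, 3, 18, 25, 26, 28, 40, 41, 54]
  [29, 29, -28, 8, 40] -> [-29, -29, 28, -8, -40] -> [-29, 28, -8, -40] -> [-40, -29, -8, 28] -> [-35, -24, -3, 33]

[-34, -32, 16, 17, 31, 41, 42]; [-44, -30, -15, 22, 24]; [-26, 3, 18, 25, 26, 28, 40, 41, 54]; [-35, -24, -3, 33]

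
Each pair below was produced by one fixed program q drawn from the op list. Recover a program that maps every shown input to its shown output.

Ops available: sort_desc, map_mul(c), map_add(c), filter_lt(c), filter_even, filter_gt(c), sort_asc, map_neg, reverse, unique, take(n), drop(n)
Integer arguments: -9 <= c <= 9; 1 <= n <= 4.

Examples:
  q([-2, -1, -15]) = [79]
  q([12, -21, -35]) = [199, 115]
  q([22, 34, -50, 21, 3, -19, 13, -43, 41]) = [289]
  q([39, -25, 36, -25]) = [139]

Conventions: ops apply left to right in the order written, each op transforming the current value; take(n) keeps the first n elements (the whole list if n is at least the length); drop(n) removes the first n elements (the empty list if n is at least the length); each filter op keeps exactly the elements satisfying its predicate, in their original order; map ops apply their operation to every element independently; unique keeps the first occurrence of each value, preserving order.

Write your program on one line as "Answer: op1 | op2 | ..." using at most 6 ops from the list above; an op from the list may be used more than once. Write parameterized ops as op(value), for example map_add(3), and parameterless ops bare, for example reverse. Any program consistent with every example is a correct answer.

take(3) | map_add(2) | map_mul(-6) | filter_gt(1) | map_add(1) | sort_desc

Check, running the answer program on each example:
  [-2, -1, -15] -> [-2, -1, -15] -> [0, 1, -13] -> [0, -6, 78] -> [78] -> [79] -> [79]
  [12, -21, -35] -> [12, -21, -35] -> [14, -19, -33] -> [-84, 114, 198] -> [114, 198] -> [115, 199] -> [199, 115]
  [22, 34, -50, 21, 3, -19, 13, -43, 41] -> [22, 34, -50] -> [24, 36, -48] -> [-144, -216, 288] -> [288] -> [289] -> [289]
  [39, -25, 36, -25] -> [39, -25, 36] -> [41, -23, 38] -> [-246, 138, -228] -> [138] -> [139] -> [139]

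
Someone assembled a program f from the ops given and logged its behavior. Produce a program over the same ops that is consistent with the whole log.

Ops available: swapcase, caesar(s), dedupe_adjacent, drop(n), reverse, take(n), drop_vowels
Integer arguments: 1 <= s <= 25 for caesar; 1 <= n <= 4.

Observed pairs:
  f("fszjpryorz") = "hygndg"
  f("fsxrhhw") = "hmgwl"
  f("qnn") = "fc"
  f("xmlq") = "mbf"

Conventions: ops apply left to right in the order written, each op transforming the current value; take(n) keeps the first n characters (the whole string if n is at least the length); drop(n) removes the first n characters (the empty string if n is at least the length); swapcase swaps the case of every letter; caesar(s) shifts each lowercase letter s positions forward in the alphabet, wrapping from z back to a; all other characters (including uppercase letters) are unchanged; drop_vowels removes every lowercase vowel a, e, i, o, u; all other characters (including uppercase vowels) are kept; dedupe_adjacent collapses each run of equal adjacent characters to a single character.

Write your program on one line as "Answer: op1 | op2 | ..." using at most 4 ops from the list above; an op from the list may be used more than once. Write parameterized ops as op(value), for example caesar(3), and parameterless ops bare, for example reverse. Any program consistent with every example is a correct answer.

dedupe_adjacent | caesar(15) | drop_vowels

Check, running the answer program on each example:
  "fszjpryorz" -> "fszjpryorz" -> "uhoyegndgo" -> "hygndg"
  "fsxrhhw" -> "fsxrhw" -> "uhmgwl" -> "hmgwl"
  "qnn" -> "qn" -> "fc" -> "fc"
  "xmlq" -> "xmlq" -> "mbaf" -> "mbf"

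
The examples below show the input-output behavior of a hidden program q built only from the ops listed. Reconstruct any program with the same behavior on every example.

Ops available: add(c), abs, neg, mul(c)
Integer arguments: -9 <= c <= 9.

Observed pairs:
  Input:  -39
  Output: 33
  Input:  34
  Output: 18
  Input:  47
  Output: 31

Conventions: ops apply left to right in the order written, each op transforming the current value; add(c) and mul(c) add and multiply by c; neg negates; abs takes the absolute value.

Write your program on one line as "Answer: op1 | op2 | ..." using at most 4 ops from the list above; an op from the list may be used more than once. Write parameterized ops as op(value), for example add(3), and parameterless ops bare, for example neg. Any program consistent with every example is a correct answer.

add(-5) | abs | add(-5) | add(-6)

Check, running the answer program on each example:
  -39 -> -44 -> 44 -> 39 -> 33
  34 -> 29 -> 29 -> 24 -> 18
  47 -> 42 -> 42 -> 37 -> 31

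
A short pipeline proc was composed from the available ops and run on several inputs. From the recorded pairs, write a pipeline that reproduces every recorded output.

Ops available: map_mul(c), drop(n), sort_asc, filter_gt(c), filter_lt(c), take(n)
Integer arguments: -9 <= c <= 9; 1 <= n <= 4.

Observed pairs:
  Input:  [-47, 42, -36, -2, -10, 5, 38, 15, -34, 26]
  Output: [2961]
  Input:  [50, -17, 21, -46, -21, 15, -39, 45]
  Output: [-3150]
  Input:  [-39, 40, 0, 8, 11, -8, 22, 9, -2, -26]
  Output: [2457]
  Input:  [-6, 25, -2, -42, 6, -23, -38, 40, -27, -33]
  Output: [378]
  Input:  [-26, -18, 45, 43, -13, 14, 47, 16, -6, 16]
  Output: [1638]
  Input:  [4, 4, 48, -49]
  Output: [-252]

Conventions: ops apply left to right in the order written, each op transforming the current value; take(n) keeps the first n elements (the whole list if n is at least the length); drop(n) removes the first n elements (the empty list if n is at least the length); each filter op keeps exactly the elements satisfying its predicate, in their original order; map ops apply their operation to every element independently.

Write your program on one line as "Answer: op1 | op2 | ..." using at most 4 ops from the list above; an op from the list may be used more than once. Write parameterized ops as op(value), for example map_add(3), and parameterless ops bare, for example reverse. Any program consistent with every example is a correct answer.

map_mul(9) | take(3) | map_mul(-7) | take(1)

Check, running the answer program on each example:
  [-47, 42, -36, -2, -10, 5, 38, 15, -34, 26] -> [-423, 378, -324, -18, -90, 45, 342, 135, -306, 234] -> [-423, 378, -324] -> [2961, -2646, 2268] -> [2961]
  [50, -17, 21, -46, -21, 15, -39, 45] -> [450, -153, 189, -414, -189, 135, -351, 405] -> [450, -153, 189] -> [-3150, 1071, -1323] -> [-3150]
  [-39, 40, 0, 8, 11, -8, 22, 9, -2, -26] -> [-351, 360, 0, 72, 99, -72, 198, 81, -18, -234] -> [-351, 360, 0] -> [2457, -2520, 0] -> [2457]
  [-6, 25, -2, -42, 6, -23, -38, 40, -27, -33] -> [-54, 225, -18, -378, 54, -207, -342, 360, -243, -297] -> [-54, 225, -18] -> [378, -1575, 126] -> [378]
  [-26, -18, 45, 43, -13, 14, 47, 16, -6, 16] -> [-234, -162, 405, 387, -117, 126, 423, 144, -54, 144] -> [-234, -162, 405] -> [1638, 1134, -2835] -> [1638]
  [4, 4, 48, -49] -> [36, 36, 432, -441] -> [36, 36, 432] -> [-252, -252, -3024] -> [-252]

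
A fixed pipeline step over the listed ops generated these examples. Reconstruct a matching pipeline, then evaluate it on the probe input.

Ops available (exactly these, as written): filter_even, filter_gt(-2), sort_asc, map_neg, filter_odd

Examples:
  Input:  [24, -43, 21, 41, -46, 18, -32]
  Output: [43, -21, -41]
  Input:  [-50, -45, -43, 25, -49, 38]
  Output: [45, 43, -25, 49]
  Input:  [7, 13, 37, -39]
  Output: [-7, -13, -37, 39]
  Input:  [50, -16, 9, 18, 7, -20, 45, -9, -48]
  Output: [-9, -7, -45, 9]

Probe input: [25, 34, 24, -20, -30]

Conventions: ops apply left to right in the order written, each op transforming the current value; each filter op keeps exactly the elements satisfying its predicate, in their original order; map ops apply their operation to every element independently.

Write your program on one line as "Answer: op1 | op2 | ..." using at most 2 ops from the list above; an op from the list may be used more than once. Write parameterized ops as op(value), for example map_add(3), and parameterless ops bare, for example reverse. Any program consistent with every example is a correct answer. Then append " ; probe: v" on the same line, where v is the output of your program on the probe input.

map_neg | filter_odd ; probe: [-25]

Check, running the answer program on each example:
  [24, -43, 21, 41, -46, 18, -32] -> [-24, 43, -21, -41, 46, -18, 32] -> [43, -21, -41]
  [-50, -45, -43, 25, -49, 38] -> [50, 45, 43, -25, 49, -38] -> [45, 43, -25, 49]
  [7, 13, 37, -39] -> [-7, -13, -37, 39] -> [-7, -13, -37, 39]
  [50, -16, 9, 18, 7, -20, 45, -9, -48] -> [-50, 16, -9, -18, -7, 20, -45, 9, 48] -> [-9, -7, -45, 9]
  probe: [25, 34, 24, -20, -30] -> [-25, -34, -24, 20, 30] -> [-25]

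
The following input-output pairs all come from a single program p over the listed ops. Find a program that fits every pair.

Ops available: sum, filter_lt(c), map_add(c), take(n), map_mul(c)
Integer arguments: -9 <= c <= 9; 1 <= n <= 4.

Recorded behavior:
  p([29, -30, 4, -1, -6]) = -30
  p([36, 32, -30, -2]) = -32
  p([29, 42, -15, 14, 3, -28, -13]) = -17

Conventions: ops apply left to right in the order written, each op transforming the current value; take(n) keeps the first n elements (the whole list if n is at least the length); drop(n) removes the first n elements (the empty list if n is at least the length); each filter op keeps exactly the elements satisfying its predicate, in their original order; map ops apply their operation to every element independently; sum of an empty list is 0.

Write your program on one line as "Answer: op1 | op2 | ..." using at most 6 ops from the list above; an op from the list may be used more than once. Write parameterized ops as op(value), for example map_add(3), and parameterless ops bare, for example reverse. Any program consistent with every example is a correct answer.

take(3) | map_add(6) | map_add(-8) | filter_lt(6) | sum

Check, running the answer program on each example:
  [29, -30, 4, -1, -6] -> [29, -30, 4] -> [35, -24, 10] -> [27, -32, 2] -> [-32, 2] -> -30
  [36, 32, -30, -2] -> [36, 32, -30] -> [42, 38, -24] -> [34, 30, -32] -> [-32] -> -32
  [29, 42, -15, 14, 3, -28, -13] -> [29, 42, -15] -> [35, 48, -9] -> [27, 40, -17] -> [-17] -> -17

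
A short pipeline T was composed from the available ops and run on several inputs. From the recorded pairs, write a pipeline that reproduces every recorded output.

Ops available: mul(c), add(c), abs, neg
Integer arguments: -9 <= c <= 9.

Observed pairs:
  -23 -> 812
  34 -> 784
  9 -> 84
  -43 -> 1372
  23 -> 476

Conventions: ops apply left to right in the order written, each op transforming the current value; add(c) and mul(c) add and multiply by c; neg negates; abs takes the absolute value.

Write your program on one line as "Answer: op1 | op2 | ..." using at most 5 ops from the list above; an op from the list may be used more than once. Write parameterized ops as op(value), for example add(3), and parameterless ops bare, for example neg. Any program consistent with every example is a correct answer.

add(-6) | abs | mul(4) | mul(-7) | neg

Check, running the answer program on each example:
  -23 -> -29 -> 29 -> 116 -> -812 -> 812
  34 -> 28 -> 28 -> 112 -> -784 -> 784
  9 -> 3 -> 3 -> 12 -> -84 -> 84
  -43 -> -49 -> 49 -> 196 -> -1372 -> 1372
  23 -> 17 -> 17 -> 68 -> -476 -> 476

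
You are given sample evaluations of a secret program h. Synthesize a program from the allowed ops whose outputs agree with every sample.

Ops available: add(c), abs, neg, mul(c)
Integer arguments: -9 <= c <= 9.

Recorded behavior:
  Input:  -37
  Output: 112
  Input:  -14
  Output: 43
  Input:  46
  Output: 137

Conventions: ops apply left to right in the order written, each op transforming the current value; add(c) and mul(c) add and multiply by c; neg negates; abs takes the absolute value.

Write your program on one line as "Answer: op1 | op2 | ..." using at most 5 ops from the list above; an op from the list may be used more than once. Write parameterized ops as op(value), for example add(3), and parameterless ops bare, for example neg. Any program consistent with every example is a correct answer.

mul(3) | neg | add(3) | add(-2) | abs

Check, running the answer program on each example:
  -37 -> -111 -> 111 -> 114 -> 112 -> 112
  -14 -> -42 -> 42 -> 45 -> 43 -> 43
  46 -> 138 -> -138 -> -135 -> -137 -> 137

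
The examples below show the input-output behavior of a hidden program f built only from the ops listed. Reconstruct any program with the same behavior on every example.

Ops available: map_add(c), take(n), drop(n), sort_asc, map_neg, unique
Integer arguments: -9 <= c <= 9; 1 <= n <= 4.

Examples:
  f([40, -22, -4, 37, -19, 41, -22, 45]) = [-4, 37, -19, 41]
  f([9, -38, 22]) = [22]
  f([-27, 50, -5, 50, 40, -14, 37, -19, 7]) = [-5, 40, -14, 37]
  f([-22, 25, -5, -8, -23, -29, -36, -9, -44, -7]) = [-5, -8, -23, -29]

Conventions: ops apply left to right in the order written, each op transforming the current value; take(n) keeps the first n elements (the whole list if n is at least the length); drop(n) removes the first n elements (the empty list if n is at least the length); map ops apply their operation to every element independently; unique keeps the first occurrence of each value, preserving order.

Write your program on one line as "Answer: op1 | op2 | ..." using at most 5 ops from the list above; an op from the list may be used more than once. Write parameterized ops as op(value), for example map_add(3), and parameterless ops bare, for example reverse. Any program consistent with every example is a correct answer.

map_neg | unique | drop(2) | map_neg | take(4)

Check, running the answer program on each example:
  [40, -22, -4, 37, -19, 41, -22, 45] -> [-40, 22, 4, -37, 19, -41, 22, -45] -> [-40, 22, 4, -37, 19, -41, -45] -> [4, -37, 19, -41, -45] -> [-4, 37, -19, 41, 45] -> [-4, 37, -19, 41]
  [9, -38, 22] -> [-9, 38, -22] -> [-9, 38, -22] -> [-22] -> [22] -> [22]
  [-27, 50, -5, 50, 40, -14, 37, -19, 7] -> [27, -50, 5, -50, -40, 14, -37, 19, -7] -> [27, -50, 5, -40, 14, -37, 19, -7] -> [5, -40, 14, -37, 19, -7] -> [-5, 40, -14, 37, -19, 7] -> [-5, 40, -14, 37]
  [-22, 25, -5, -8, -23, -29, -36, -9, -44, -7] -> [22, -25, 5, 8, 23, 29, 36, 9, 44, 7] -> [22, -25, 5, 8, 23, 29, 36, 9, 44, 7] -> [5, 8, 23, 29, 36, 9, 44, 7] -> [-5, -8, -23, -29, -36, -9, -44, -7] -> [-5, -8, -23, -29]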